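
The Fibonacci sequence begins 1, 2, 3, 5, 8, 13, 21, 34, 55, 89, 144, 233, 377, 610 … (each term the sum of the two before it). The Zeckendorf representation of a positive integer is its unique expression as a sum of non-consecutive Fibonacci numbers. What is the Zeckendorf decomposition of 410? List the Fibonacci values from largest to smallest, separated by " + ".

take 377 (≤ 410); 410 − 377 = 33
take 21 (≤ 33); 33 − 21 = 12
take 8 (≤ 12); 12 − 8 = 4
take 3 (≤ 4); 4 − 3 = 1
take 1 (≤ 1); 1 − 1 = 0
So 410 = 377 + 21 + 8 + 3 + 1, with no two terms consecutive in the sequence.

377 + 21 + 8 + 3 + 1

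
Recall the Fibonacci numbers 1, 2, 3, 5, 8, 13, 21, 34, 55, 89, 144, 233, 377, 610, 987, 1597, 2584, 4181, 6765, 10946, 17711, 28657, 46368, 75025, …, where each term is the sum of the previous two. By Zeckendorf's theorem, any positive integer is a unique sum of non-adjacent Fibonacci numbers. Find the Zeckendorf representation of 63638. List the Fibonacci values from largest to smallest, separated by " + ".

46368 + 10946 + 4181 + 1597 + 377 + 144 + 21 + 3 + 1

Greedy algorithm:
subtract 46368 from 63638: 17270 remains
subtract 10946 from 17270: 6324 remains
subtract 4181 from 6324: 2143 remains
subtract 1597 from 2143: 546 remains
subtract 377 from 546: 169 remains
subtract 144 from 169: 25 remains
subtract 21 from 25: 4 remains
subtract 3 from 4: 1 remains
subtract 1 from 1: 0 remains
So 63638 = 46368 + 10946 + 4181 + 1597 + 377 + 144 + 21 + 3 + 1, with no two terms consecutive in the sequence.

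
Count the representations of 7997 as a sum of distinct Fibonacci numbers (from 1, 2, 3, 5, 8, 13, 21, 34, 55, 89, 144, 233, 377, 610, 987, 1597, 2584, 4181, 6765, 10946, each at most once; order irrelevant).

20

Each representation comes from the Zeckendorf form by replacing some F_k with F_{k−1} + F_{k−2} where possible.
7997 = 6765+987+233+8+3+1 = 6765+987+144+89+8+3+1 = 6765+610+377+233+8+3+1 = 4181+2584+987+233+8+3+1 = 6765+987+144+55+34+8+3+1 = … (15 more), for 20 in all.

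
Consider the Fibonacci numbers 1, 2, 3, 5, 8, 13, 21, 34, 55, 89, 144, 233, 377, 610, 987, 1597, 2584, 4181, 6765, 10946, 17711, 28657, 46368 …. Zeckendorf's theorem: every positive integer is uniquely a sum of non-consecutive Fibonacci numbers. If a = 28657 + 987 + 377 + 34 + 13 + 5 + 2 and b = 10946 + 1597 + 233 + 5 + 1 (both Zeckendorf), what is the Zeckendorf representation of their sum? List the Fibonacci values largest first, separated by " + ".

28657 + 10946 + 2584 + 610 + 55 + 5

The two numbers are 30075 and 12782, so their sum is 42857.
Repeatedly subtract the largest Fibonacci number that fits:
subtract 28657 from 42857: 14200 remains
subtract 10946 from 14200: 3254 remains
subtract 2584 from 3254: 670 remains
subtract 610 from 670: 60 remains
subtract 55 from 60: 5 remains
subtract 5 from 5: 0 remains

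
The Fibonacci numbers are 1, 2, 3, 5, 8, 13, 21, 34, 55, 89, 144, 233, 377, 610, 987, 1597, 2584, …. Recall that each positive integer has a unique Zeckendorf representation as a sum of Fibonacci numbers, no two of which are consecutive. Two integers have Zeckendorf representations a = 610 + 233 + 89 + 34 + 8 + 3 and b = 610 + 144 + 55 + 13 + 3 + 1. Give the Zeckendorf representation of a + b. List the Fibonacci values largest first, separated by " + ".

1597 + 144 + 55 + 5 + 2

The two numbers are 977 and 826, so their sum is 1803.
largest Fibonacci ≤ 1803 is 1597; 1803 − 1597 = 206
largest Fibonacci ≤ 206 is 144; 206 − 144 = 62
largest Fibonacci ≤ 62 is 55; 62 − 55 = 7
largest Fibonacci ≤ 7 is 5; 7 − 5 = 2
largest Fibonacci ≤ 2 is 2; 2 − 2 = 0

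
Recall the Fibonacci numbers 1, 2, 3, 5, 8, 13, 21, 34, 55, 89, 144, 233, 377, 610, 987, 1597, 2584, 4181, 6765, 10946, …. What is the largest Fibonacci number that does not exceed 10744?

6765 ≤ 10744 < 10946, so the largest Fibonacci number not exceeding 10744 is 6765.

6765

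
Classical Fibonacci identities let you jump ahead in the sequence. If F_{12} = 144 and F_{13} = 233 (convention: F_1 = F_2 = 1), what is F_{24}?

46368

By the doubling identity F_{2k} = F_k(2F_{k+1} − F_k): F_{24} = 144·(2·233 − 144) = 144·322 = 46368.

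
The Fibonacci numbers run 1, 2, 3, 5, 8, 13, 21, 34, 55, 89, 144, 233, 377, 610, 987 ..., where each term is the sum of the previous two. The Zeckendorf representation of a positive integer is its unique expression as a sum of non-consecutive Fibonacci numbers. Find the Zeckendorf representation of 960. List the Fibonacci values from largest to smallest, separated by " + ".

Greedy algorithm:
subtract 610 from 960: 350 remains
subtract 233 from 350: 117 remains
subtract 89 from 117: 28 remains
subtract 21 from 28: 7 remains
subtract 5 from 7: 2 remains
subtract 2 from 2: 0 remains
So 960 = 610 + 233 + 89 + 21 + 5 + 2, with no two terms consecutive in the sequence.

610 + 233 + 89 + 21 + 5 + 2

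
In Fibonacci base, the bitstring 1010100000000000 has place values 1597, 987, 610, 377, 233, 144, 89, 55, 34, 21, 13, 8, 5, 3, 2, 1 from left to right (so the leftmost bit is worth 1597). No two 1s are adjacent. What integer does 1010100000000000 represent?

Summing the place values of the 1 bits: 1597 + 610 + 233 = 2440.

2440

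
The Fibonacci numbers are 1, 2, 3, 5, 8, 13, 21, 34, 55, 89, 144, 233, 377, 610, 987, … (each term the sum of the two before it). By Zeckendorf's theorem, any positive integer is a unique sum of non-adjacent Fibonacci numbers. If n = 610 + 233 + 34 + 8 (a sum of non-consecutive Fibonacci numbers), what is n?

610 + 233 + 34 + 8 = 885.

885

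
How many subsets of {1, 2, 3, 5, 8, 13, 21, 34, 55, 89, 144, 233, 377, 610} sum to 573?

573 = 377+144+34+13+5 = 377+144+34+13+3+2 = 377+89+55+34+13+5 = … (9 more), for 12 in all.

12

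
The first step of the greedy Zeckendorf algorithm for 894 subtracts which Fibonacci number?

610 ≤ 894 < 987, so the largest Fibonacci number not exceeding 894 is 610.

610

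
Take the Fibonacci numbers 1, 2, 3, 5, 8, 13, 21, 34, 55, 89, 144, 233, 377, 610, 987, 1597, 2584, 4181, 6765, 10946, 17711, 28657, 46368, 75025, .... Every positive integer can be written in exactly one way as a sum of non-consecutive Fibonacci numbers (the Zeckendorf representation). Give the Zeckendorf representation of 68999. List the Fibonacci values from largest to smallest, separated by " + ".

Greedily peel off the largest Fibonacci term at each step:
46368 ≤ 68999 < 75025, so take 46368; remainder 22631
17711 ≤ 22631 < 28657, so take 17711; remainder 4920
4181 ≤ 4920 < 6765, so take 4181; remainder 739
610 ≤ 739 < 987, so take 610; remainder 129
89 ≤ 129 < 144, so take 89; remainder 40
34 ≤ 40 < 55, so take 34; remainder 6
5 ≤ 6 < 8, so take 5; remainder 1
1 ≤ 1 < 2, so take 1; remainder 0
So 68999 = 46368 + 17711 + 4181 + 610 + 89 + 34 + 5 + 1, with no two terms consecutive in the sequence.

46368 + 17711 + 4181 + 610 + 89 + 34 + 5 + 1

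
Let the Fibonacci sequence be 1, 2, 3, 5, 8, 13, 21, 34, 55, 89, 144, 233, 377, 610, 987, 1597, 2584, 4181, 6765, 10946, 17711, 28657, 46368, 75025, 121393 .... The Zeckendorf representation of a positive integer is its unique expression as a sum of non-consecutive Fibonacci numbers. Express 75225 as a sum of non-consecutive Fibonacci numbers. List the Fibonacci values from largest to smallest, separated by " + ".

75025 + 144 + 55 + 1

Greedily peel off the largest Fibonacci term at each step:
75025 ≤ 75225 < 121393, so take 75025; remainder 200
144 ≤ 200 < 233, so take 144; remainder 56
55 ≤ 56 < 89, so take 55; remainder 1
1 ≤ 1 < 2, so take 1; remainder 0
So 75225 = 75025 + 144 + 55 + 1, with no two terms consecutive in the sequence.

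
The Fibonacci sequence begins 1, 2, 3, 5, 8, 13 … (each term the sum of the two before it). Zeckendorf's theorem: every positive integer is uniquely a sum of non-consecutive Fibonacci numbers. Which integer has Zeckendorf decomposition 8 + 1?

9

8 + 1 = 9.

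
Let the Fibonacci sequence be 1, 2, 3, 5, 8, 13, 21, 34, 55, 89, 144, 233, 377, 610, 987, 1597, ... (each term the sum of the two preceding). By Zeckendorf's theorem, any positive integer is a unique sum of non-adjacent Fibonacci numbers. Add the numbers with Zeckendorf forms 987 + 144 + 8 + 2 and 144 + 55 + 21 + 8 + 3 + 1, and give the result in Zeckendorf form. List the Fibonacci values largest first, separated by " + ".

The two numbers are 1141 and 232, so their sum is 1373.
Repeatedly subtract the largest Fibonacci number that fits:
987 ≤ 1373 < 1597, so take 987; remainder 386
377 ≤ 386 < 610, so take 377; remainder 9
8 ≤ 9 < 13, so take 8; remainder 1
1 ≤ 1 < 2, so take 1; remainder 0

987 + 377 + 8 + 1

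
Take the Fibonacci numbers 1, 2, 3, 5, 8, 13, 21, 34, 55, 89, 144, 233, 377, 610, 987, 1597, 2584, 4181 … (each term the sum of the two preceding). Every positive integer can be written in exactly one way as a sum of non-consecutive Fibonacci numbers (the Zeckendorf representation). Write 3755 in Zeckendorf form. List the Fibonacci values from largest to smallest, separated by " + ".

2584 + 987 + 144 + 34 + 5 + 1

Greedy algorithm:
3755: greatest Fibonacci not exceeding it is 2584, leaving 1171
1171: greatest Fibonacci not exceeding it is 987, leaving 184
184: greatest Fibonacci not exceeding it is 144, leaving 40
40: greatest Fibonacci not exceeding it is 34, leaving 6
6: greatest Fibonacci not exceeding it is 5, leaving 1
1: greatest Fibonacci not exceeding it is 1, leaving 0
So 3755 = 2584 + 987 + 144 + 34 + 5 + 1, with no two terms consecutive in the sequence.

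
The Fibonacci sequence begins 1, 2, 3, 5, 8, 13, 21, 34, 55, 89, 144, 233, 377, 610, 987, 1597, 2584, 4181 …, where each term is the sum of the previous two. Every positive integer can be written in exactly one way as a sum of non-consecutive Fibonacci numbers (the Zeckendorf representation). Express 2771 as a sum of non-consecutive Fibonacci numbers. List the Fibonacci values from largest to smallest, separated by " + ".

subtract 2584 from 2771: 187 remains
subtract 144 from 187: 43 remains
subtract 34 from 43: 9 remains
subtract 8 from 9: 1 remains
subtract 1 from 1: 0 remains
So 2771 = 2584 + 144 + 34 + 8 + 1, with no two terms consecutive in the sequence.

2584 + 144 + 34 + 8 + 1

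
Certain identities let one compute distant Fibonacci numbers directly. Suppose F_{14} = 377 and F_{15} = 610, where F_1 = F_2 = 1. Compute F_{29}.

514229

By F_{2k+1} = F_k² + F_{k+1}²: F_{29} = 377² + 610² = 142129 + 372100 = 514229.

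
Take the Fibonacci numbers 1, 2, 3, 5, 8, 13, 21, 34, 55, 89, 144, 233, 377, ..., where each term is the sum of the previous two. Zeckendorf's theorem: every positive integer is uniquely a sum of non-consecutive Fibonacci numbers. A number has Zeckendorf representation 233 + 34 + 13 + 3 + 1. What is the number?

284

233 + 34 + 13 + 3 + 1 = 284.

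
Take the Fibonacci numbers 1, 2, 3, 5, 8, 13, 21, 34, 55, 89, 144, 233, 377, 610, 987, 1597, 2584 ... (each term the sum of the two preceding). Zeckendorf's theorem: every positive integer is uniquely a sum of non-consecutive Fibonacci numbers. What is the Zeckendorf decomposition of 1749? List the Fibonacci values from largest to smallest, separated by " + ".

1597 + 144 + 8

Repeatedly subtract the largest Fibonacci number that fits:
take 1597 (≤ 1749); 1749 − 1597 = 152
take 144 (≤ 152); 152 − 144 = 8
take 8 (≤ 8); 8 − 8 = 0
So 1749 = 1597 + 144 + 8, with no two terms consecutive in the sequence.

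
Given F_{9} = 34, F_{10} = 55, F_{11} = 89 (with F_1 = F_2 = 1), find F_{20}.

By the addition formula F_{m+n} = F_m F_{n+1} + F_{m−1} F_n with m=11, n=9: F_{20} = 89·55 + 55·34 = 4895 + 1870 = 6765.

6765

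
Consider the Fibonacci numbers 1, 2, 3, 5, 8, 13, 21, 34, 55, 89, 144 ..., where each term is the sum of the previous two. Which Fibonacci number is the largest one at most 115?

89

89 ≤ 115 < 144, so the largest Fibonacci number not exceeding 115 is 89.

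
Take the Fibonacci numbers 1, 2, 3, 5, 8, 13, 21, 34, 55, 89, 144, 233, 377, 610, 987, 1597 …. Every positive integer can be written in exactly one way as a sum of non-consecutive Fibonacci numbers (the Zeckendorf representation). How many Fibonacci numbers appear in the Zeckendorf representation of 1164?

Greedily peel off the largest Fibonacci term at each step:
987 ≤ 1164 < 1597, so take 987; remainder 177
144 ≤ 177 < 233, so take 144; remainder 33
21 ≤ 33 < 34, so take 21; remainder 12
8 ≤ 12 < 13, so take 8; remainder 4
3 ≤ 4 < 5, so take 3; remainder 1
1 ≤ 1 < 2, so take 1; remainder 0
1164 = 987 + 144 + 21 + 8 + 3 + 1, which has 6 terms.

6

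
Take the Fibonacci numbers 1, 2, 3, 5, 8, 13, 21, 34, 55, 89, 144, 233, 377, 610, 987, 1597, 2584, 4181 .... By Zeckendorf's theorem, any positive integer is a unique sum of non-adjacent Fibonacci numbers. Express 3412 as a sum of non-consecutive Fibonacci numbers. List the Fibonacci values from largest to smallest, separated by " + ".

2584 + 610 + 144 + 55 + 13 + 5 + 1

3412: greatest Fibonacci not exceeding it is 2584, leaving 828
828: greatest Fibonacci not exceeding it is 610, leaving 218
218: greatest Fibonacci not exceeding it is 144, leaving 74
74: greatest Fibonacci not exceeding it is 55, leaving 19
19: greatest Fibonacci not exceeding it is 13, leaving 6
6: greatest Fibonacci not exceeding it is 5, leaving 1
1: greatest Fibonacci not exceeding it is 1, leaving 0
So 3412 = 2584 + 610 + 144 + 55 + 13 + 5 + 1, with no two terms consecutive in the sequence.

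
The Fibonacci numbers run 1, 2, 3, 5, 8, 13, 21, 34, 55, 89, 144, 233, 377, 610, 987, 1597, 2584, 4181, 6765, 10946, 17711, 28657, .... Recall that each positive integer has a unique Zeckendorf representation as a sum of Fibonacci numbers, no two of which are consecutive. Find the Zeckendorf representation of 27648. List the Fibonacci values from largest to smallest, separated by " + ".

Greedily peel off the largest Fibonacci term at each step:
27648: greatest Fibonacci not exceeding it is 17711, leaving 9937
9937: greatest Fibonacci not exceeding it is 6765, leaving 3172
3172: greatest Fibonacci not exceeding it is 2584, leaving 588
588: greatest Fibonacci not exceeding it is 377, leaving 211
211: greatest Fibonacci not exceeding it is 144, leaving 67
67: greatest Fibonacci not exceeding it is 55, leaving 12
12: greatest Fibonacci not exceeding it is 8, leaving 4
4: greatest Fibonacci not exceeding it is 3, leaving 1
1: greatest Fibonacci not exceeding it is 1, leaving 0
So 27648 = 17711 + 6765 + 2584 + 377 + 144 + 55 + 8 + 3 + 1, with no two terms consecutive in the sequence.

17711 + 6765 + 2584 + 377 + 144 + 55 + 8 + 3 + 1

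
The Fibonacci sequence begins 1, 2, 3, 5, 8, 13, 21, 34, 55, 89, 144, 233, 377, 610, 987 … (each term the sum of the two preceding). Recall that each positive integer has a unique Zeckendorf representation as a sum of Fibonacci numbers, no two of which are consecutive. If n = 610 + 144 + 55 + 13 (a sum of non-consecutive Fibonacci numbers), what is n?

610 + 144 + 55 + 13 = 822.

822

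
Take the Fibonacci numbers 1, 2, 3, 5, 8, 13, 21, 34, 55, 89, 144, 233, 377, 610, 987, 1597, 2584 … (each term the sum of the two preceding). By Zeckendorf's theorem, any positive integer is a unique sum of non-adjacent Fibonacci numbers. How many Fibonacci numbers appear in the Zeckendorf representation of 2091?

Greedily peel off the largest Fibonacci term at each step:
largest Fibonacci ≤ 2091 is 1597; 2091 − 1597 = 494
largest Fibonacci ≤ 494 is 377; 494 − 377 = 117
largest Fibonacci ≤ 117 is 89; 117 − 89 = 28
largest Fibonacci ≤ 28 is 21; 28 − 21 = 7
largest Fibonacci ≤ 7 is 5; 7 − 5 = 2
largest Fibonacci ≤ 2 is 2; 2 − 2 = 0
2091 = 1597 + 377 + 89 + 21 + 5 + 2, which has 6 terms.

6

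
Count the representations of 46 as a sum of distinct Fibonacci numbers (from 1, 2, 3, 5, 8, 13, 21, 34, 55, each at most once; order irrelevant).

2

Each representation comes from the Zeckendorf form by replacing some F_k with F_{k−1} + F_{k−2} where possible.
46 = 34+8+3+1 = 21+13+8+3+1 — 2 representations.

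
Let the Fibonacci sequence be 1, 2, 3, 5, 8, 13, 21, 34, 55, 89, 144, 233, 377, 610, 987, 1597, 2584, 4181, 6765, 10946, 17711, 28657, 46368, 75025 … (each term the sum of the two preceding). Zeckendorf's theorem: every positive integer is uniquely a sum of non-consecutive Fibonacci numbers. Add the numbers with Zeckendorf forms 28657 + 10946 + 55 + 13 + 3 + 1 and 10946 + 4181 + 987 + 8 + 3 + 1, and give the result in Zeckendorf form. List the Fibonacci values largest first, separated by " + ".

The two numbers are 39675 and 16126, so their sum is 55801.
Greedily peel off the largest Fibonacci term at each step:
55801: greatest Fibonacci not exceeding it is 46368, leaving 9433
9433: greatest Fibonacci not exceeding it is 6765, leaving 2668
2668: greatest Fibonacci not exceeding it is 2584, leaving 84
84: greatest Fibonacci not exceeding it is 55, leaving 29
29: greatest Fibonacci not exceeding it is 21, leaving 8
8: greatest Fibonacci not exceeding it is 8, leaving 0

46368 + 6765 + 2584 + 55 + 21 + 8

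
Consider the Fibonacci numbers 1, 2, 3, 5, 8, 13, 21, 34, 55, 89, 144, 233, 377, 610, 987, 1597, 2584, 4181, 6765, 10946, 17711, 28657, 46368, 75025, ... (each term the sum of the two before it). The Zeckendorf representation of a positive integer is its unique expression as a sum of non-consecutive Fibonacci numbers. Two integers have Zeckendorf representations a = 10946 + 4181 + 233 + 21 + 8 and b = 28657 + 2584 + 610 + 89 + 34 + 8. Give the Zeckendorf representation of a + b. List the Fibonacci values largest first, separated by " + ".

The two numbers are 15389 and 31982, so their sum is 47371.
Greedily peel off the largest Fibonacci term at each step:
largest Fibonacci ≤ 47371 is 46368; 47371 − 46368 = 1003
largest Fibonacci ≤ 1003 is 987; 1003 − 987 = 16
largest Fibonacci ≤ 16 is 13; 16 − 13 = 3
largest Fibonacci ≤ 3 is 3; 3 − 3 = 0

46368 + 987 + 13 + 3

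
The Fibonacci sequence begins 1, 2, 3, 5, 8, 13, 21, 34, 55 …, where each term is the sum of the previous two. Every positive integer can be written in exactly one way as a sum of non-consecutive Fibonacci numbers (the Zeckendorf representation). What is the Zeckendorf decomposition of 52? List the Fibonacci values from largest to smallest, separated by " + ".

Greedily peel off the largest Fibonacci term at each step:
take 34 (≤ 52); 52 − 34 = 18
take 13 (≤ 18); 18 − 13 = 5
take 5 (≤ 5); 5 − 5 = 0
So 52 = 34 + 13 + 5, with no two terms consecutive in the sequence.

34 + 13 + 5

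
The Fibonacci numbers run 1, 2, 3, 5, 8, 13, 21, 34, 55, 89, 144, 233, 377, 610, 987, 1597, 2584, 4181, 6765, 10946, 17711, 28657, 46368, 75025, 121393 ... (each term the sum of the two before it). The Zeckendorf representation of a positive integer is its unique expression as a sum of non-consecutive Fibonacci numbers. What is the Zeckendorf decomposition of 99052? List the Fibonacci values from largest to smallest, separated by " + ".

75025 + 17711 + 4181 + 1597 + 377 + 144 + 13 + 3 + 1

Repeatedly subtract the largest Fibonacci number that fits:
99052: greatest Fibonacci not exceeding it is 75025, leaving 24027
24027: greatest Fibonacci not exceeding it is 17711, leaving 6316
6316: greatest Fibonacci not exceeding it is 4181, leaving 2135
2135: greatest Fibonacci not exceeding it is 1597, leaving 538
538: greatest Fibonacci not exceeding it is 377, leaving 161
161: greatest Fibonacci not exceeding it is 144, leaving 17
17: greatest Fibonacci not exceeding it is 13, leaving 4
4: greatest Fibonacci not exceeding it is 3, leaving 1
1: greatest Fibonacci not exceeding it is 1, leaving 0
So 99052 = 75025 + 17711 + 4181 + 1597 + 377 + 144 + 13 + 3 + 1, with no two terms consecutive in the sequence.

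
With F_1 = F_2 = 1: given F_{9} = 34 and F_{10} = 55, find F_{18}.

2584

By the doubling identity F_{2k} = F_k(2F_{k+1} − F_k): F_{18} = 34·(2·55 − 34) = 34·76 = 2584.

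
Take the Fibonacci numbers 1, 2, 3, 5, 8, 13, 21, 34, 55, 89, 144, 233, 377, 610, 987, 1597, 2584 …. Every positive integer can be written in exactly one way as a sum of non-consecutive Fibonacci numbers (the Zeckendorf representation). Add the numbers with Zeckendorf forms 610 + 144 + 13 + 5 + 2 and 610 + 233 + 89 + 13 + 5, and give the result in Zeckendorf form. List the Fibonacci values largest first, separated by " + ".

The two numbers are 774 and 950, so their sum is 1724.
1597 ≤ 1724 < 2584, so take 1597; remainder 127
89 ≤ 127 < 144, so take 89; remainder 38
34 ≤ 38 < 55, so take 34; remainder 4
3 ≤ 4 < 5, so take 3; remainder 1
1 ≤ 1 < 2, so take 1; remainder 0

1597 + 89 + 34 + 3 + 1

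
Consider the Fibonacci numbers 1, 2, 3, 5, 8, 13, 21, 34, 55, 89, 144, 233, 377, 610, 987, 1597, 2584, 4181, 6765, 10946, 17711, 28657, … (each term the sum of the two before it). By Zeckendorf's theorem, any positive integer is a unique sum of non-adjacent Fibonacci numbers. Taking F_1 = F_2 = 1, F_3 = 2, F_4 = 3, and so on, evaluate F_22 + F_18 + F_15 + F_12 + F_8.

F_22 + F_18 + F_15 + F_12 + F_8 = 17711 + 2584 + 610 + 144 + 21 = 21070.

21070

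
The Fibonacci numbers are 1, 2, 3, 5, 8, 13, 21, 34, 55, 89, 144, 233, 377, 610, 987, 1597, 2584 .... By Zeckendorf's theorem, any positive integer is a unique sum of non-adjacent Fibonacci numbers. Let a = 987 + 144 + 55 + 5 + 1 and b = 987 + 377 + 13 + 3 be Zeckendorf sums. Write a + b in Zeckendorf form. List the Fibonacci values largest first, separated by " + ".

The two numbers are 1192 and 1380, so their sum is 2572.
Greedily peel off the largest Fibonacci term at each step:
largest Fibonacci ≤ 2572 is 1597; 2572 − 1597 = 975
largest Fibonacci ≤ 975 is 610; 975 − 610 = 365
largest Fibonacci ≤ 365 is 233; 365 − 233 = 132
largest Fibonacci ≤ 132 is 89; 132 − 89 = 43
largest Fibonacci ≤ 43 is 34; 43 − 34 = 9
largest Fibonacci ≤ 9 is 8; 9 − 8 = 1
largest Fibonacci ≤ 1 is 1; 1 − 1 = 0

1597 + 610 + 233 + 89 + 34 + 8 + 1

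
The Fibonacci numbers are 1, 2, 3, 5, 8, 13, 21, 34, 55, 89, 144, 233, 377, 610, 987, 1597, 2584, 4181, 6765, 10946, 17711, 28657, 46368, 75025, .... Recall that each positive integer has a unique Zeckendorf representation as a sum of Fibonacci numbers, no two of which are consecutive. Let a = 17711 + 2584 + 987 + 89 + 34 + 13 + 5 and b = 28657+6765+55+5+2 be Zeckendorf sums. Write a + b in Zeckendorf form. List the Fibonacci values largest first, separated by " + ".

The two numbers are 21423 and 35484, so their sum is 56907.
take 46368 (≤ 56907); 56907 − 46368 = 10539
take 6765 (≤ 10539); 10539 − 6765 = 3774
take 2584 (≤ 3774); 3774 − 2584 = 1190
take 987 (≤ 1190); 1190 − 987 = 203
take 144 (≤ 203); 203 − 144 = 59
take 55 (≤ 59); 59 − 55 = 4
take 3 (≤ 4); 4 − 3 = 1
take 1 (≤ 1); 1 − 1 = 0

46368 + 6765 + 2584 + 987 + 144 + 55 + 3 + 1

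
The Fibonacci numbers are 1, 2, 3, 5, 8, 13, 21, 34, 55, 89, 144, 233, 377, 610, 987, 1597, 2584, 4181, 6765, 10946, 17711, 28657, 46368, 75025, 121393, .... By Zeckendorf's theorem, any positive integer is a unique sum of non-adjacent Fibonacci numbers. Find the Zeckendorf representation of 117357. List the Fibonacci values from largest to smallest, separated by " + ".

75025 + 28657 + 10946 + 2584 + 144 + 1

Greedily peel off the largest Fibonacci term at each step:
117357: greatest Fibonacci not exceeding it is 75025, leaving 42332
42332: greatest Fibonacci not exceeding it is 28657, leaving 13675
13675: greatest Fibonacci not exceeding it is 10946, leaving 2729
2729: greatest Fibonacci not exceeding it is 2584, leaving 145
145: greatest Fibonacci not exceeding it is 144, leaving 1
1: greatest Fibonacci not exceeding it is 1, leaving 0
So 117357 = 75025 + 28657 + 10946 + 2584 + 144 + 1, with no two terms consecutive in the sequence.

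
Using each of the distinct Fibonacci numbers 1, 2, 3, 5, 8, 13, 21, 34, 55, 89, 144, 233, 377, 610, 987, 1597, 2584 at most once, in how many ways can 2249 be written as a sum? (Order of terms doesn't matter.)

36

Each representation comes from the Zeckendorf form by replacing some F_k with F_{k−1} + F_{k−2} where possible.
2249 = 1597+610+34+8 = 1597+610+34+5+3 = 1597+610+21+13+8 = … (33 more), for 36 in all.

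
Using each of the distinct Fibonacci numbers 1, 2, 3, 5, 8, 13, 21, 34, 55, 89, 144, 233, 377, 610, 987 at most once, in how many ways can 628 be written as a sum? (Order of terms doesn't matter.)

13

Each representation comes from the Zeckendorf form by replacing some F_k with F_{k−1} + F_{k−2} where possible.
628 = 610+13+5 = 610+13+3+2 = 377+233+13+5 = … (10 more), for 13 in all.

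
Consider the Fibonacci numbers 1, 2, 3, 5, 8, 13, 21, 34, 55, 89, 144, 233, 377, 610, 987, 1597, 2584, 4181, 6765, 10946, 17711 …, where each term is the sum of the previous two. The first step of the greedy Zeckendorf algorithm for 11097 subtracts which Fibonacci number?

10946

10946 ≤ 11097 < 17711, so the largest Fibonacci number not exceeding 11097 is 10946.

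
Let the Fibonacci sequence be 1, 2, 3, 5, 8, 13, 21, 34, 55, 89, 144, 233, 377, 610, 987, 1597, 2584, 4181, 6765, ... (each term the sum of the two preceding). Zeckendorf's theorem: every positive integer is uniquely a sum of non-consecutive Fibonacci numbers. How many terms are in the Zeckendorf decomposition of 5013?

take 4181 (≤ 5013); 5013 − 4181 = 832
take 610 (≤ 832); 832 − 610 = 222
take 144 (≤ 222); 222 − 144 = 78
take 55 (≤ 78); 78 − 55 = 23
take 21 (≤ 23); 23 − 21 = 2
take 2 (≤ 2); 2 − 2 = 0
5013 = 4181 + 610 + 144 + 55 + 21 + 2, which has 6 terms.

6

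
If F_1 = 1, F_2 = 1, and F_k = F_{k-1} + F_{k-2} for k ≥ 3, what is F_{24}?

46368

Iterating the recurrence up to F_{18} = 2584 and F_{17} = 1597:
F_{19} = F_{18} + F_{17} = 2584 + 1597 = 4181
F_{20} = F_{19} + F_{18} = 4181 + 2584 = 6765
F_{21} = F_{20} + F_{19} = 6765 + 4181 = 10946
F_{22} = F_{21} + F_{20} = 10946 + 6765 = 17711
F_{23} = F_{22} + F_{21} = 17711 + 10946 = 28657
F_{24} = F_{23} + F_{22} = 28657 + 17711 = 46368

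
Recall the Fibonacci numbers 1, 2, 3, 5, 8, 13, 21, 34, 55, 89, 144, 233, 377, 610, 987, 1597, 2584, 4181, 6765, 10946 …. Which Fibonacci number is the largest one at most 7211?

6765 ≤ 7211 < 10946, so the largest Fibonacci number not exceeding 7211 is 6765.

6765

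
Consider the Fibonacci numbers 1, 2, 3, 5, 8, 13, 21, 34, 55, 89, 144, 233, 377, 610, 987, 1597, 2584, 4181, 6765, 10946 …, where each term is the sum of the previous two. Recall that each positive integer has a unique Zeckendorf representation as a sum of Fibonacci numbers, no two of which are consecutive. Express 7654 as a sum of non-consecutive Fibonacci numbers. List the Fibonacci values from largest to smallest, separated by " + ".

Greedily peel off the largest Fibonacci term at each step:
subtract 6765 from 7654: 889 remains
subtract 610 from 889: 279 remains
subtract 233 from 279: 46 remains
subtract 34 from 46: 12 remains
subtract 8 from 12: 4 remains
subtract 3 from 4: 1 remains
subtract 1 from 1: 0 remains
So 7654 = 6765 + 610 + 233 + 34 + 8 + 3 + 1, with no two terms consecutive in the sequence.

6765 + 610 + 233 + 34 + 8 + 3 + 1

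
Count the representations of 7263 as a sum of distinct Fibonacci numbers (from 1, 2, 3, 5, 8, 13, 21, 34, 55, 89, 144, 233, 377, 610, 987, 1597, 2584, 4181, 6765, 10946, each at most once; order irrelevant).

56

7263 = 6765+377+89+21+8+3 = 6765+377+89+21+8+2+1 = 6765+377+55+34+21+8+3 = 6765+233+144+89+21+8+3 = … (52 more), for 56 in all.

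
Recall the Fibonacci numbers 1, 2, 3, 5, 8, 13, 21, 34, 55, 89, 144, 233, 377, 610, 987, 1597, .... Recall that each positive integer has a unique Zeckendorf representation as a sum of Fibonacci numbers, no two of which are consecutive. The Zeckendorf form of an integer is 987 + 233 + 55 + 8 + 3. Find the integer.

987 + 233 + 55 + 8 + 3 = 1286.

1286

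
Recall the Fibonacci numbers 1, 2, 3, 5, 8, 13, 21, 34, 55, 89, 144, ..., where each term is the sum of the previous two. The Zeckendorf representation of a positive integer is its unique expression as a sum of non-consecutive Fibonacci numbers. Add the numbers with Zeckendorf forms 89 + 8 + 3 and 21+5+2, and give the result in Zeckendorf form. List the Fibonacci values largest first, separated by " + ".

89 + 34 + 5

The two numbers are 100 and 28, so their sum is 128.
largest Fibonacci ≤ 128 is 89; 128 − 89 = 39
largest Fibonacci ≤ 39 is 34; 39 − 34 = 5
largest Fibonacci ≤ 5 is 5; 5 − 5 = 0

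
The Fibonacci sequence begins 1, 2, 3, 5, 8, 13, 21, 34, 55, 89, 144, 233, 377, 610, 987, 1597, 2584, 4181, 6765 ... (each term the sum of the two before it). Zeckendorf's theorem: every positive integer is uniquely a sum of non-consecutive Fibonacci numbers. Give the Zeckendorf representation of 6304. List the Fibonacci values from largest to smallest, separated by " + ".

4181 + 1597 + 377 + 144 + 5

Greedy algorithm:
6304 − 4181 = 2123
2123 − 1597 = 526
526 − 377 = 149
149 − 144 = 5
5 − 5 = 0
So 6304 = 4181 + 1597 + 377 + 144 + 5, with no two terms consecutive in the sequence.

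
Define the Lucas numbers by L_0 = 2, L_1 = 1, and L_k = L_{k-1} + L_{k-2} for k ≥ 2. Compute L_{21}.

24476

Iterating the recurrence up to L_{16} = 2207 and L_{15} = 1364:
L_{17} = L_{16} + L_{15} = 2207 + 1364 = 3571
L_{18} = L_{17} + L_{16} = 3571 + 2207 = 5778
L_{19} = L_{18} + L_{17} = 5778 + 3571 = 9349
L_{20} = L_{19} + L_{18} = 9349 + 5778 = 15127
L_{21} = L_{20} + L_{19} = 15127 + 9349 = 24476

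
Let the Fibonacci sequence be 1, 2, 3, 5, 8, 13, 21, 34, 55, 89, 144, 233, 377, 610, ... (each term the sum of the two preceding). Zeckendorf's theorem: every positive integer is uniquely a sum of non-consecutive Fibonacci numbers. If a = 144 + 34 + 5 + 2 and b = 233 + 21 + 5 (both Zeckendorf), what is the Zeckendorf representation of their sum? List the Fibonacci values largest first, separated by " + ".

377 + 55 + 8 + 3 + 1

The two numbers are 185 and 259, so their sum is 444.
Repeatedly subtract the largest Fibonacci number that fits:
largest Fibonacci ≤ 444 is 377; 444 − 377 = 67
largest Fibonacci ≤ 67 is 55; 67 − 55 = 12
largest Fibonacci ≤ 12 is 8; 12 − 8 = 4
largest Fibonacci ≤ 4 is 3; 4 − 3 = 1
largest Fibonacci ≤ 1 is 1; 1 − 1 = 0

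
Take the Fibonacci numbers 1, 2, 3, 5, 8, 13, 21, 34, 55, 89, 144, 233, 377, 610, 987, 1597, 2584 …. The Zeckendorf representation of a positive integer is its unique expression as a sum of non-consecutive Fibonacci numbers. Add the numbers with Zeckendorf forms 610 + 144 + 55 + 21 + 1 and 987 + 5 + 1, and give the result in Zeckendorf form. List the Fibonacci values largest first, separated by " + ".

1597 + 144 + 55 + 21 + 5 + 2

The two numbers are 831 and 993, so their sum is 1824.
Repeatedly subtract the largest Fibonacci number that fits:
subtract 1597 from 1824: 227 remains
subtract 144 from 227: 83 remains
subtract 55 from 83: 28 remains
subtract 21 from 28: 7 remains
subtract 5 from 7: 2 remains
subtract 2 from 2: 0 remains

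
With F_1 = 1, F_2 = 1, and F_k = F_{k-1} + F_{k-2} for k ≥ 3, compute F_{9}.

Iterating the recurrence up to F_{3} = 2 and F_{2} = 1:
F_{4} = F_{3} + F_{2} = 2 + 1 = 3
F_{5} = F_{4} + F_{3} = 3 + 2 = 5
F_{6} = F_{5} + F_{4} = 5 + 3 = 8
F_{7} = F_{6} + F_{5} = 8 + 5 = 13
F_{8} = F_{7} + F_{6} = 13 + 8 = 21
F_{9} = F_{8} + F_{7} = 21 + 13 = 34

34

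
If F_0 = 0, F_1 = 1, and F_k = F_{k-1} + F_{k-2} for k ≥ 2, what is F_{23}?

Iterating the recurrence up to F_{16} = 987 and F_{15} = 610:
F_{17} = F_{16} + F_{15} = 987 + 610 = 1597
F_{18} = F_{17} + F_{16} = 1597 + 987 = 2584
F_{19} = F_{18} + F_{17} = 2584 + 1597 = 4181
F_{20} = F_{19} + F_{18} = 4181 + 2584 = 6765
F_{21} = F_{20} + F_{19} = 6765 + 4181 = 10946
F_{22} = F_{21} + F_{20} = 10946 + 6765 = 17711
F_{23} = F_{22} + F_{21} = 17711 + 10946 = 28657

28657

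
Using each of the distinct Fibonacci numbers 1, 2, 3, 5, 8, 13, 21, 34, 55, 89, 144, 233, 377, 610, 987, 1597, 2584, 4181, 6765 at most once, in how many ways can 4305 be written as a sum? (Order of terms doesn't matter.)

31

Starting from the Zeckendorf form and repeatedly splitting a term F_k into F_{k−1} + F_{k−2} (when neither is already used) reaches every representation.
4305 = 4181+89+34+1 = 4181+89+21+13+1 = 2584+1597+89+34+1 = 4181+89+21+8+5+1 = … (27 more), for 31 in all.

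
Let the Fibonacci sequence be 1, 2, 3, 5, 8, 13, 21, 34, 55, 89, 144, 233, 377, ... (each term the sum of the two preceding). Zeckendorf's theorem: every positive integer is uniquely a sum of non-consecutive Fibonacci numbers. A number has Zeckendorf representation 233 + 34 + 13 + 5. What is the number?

233 + 34 + 13 + 5 = 285.

285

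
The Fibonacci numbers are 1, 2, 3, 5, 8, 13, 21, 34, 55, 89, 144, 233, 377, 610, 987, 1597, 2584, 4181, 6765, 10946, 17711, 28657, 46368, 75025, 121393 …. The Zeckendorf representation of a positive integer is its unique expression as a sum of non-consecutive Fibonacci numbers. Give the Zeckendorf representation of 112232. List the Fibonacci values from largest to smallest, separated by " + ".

75025 + 28657 + 6765 + 1597 + 144 + 34 + 8 + 2

75025 ≤ 112232 < 121393, so take 75025; remainder 37207
28657 ≤ 37207 < 46368, so take 28657; remainder 8550
6765 ≤ 8550 < 10946, so take 6765; remainder 1785
1597 ≤ 1785 < 2584, so take 1597; remainder 188
144 ≤ 188 < 233, so take 144; remainder 44
34 ≤ 44 < 55, so take 34; remainder 10
8 ≤ 10 < 13, so take 8; remainder 2
2 ≤ 2 < 3, so take 2; remainder 0
So 112232 = 75025 + 28657 + 6765 + 1597 + 144 + 34 + 8 + 2, with no two terms consecutive in the sequence.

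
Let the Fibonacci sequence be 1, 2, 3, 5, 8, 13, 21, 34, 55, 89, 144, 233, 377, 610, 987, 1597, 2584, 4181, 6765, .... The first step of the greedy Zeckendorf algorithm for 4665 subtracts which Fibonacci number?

4181 ≤ 4665 < 6765, so the largest Fibonacci number not exceeding 4665 is 4181.

4181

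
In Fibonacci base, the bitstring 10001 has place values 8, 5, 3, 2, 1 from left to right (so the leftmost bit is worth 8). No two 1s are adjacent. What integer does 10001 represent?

Summing the place values of the 1 bits: 8 + 1 = 9.

9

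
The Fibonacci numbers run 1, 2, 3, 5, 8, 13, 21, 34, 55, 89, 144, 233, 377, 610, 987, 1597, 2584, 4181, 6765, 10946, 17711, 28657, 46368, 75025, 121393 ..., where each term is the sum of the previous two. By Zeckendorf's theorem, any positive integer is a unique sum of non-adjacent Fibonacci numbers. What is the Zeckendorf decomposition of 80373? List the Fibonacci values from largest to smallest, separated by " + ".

Greedily peel off the largest Fibonacci term at each step:
80373 − 75025 = 5348
5348 − 4181 = 1167
1167 − 987 = 180
180 − 144 = 36
36 − 34 = 2
2 − 2 = 0
So 80373 = 75025 + 4181 + 987 + 144 + 34 + 2, with no two terms consecutive in the sequence.

75025 + 4181 + 987 + 144 + 34 + 2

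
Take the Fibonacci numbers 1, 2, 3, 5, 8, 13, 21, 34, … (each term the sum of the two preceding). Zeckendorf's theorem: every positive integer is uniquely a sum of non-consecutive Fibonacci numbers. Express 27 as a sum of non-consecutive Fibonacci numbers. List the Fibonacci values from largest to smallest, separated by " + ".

21 + 5 + 1

27: greatest Fibonacci not exceeding it is 21, leaving 6
6: greatest Fibonacci not exceeding it is 5, leaving 1
1: greatest Fibonacci not exceeding it is 1, leaving 0
So 27 = 21 + 5 + 1, with no two terms consecutive in the sequence.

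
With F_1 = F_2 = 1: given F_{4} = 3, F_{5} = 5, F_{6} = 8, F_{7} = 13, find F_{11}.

89

By the addition formula F_{m+n} = F_m F_{n+1} + F_{m−1} F_n with m=5, n=6: F_{11} = 5·13 + 3·8 = 65 + 24 = 89.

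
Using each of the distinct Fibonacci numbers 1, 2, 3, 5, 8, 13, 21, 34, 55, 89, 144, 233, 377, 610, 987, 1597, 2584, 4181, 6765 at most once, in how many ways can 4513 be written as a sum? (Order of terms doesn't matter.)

Starting from the Zeckendorf form and repeatedly splitting a term F_k into F_{k−1} + F_{k−2} (when neither is already used) reaches every representation.
4513 = 4181+233+89+8+2 = 4181+233+89+5+3+2 = 4181+233+55+34+8+2 = 2584+1597+233+89+8+2 = … (30 more), for 34 in all.

34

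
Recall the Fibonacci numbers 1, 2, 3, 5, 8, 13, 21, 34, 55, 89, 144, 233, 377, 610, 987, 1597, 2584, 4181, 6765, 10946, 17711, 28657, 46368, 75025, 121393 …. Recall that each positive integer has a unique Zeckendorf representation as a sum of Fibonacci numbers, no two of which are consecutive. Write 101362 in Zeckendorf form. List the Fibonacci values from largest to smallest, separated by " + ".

101362: greatest Fibonacci not exceeding it is 75025, leaving 26337
26337: greatest Fibonacci not exceeding it is 17711, leaving 8626
8626: greatest Fibonacci not exceeding it is 6765, leaving 1861
1861: greatest Fibonacci not exceeding it is 1597, leaving 264
264: greatest Fibonacci not exceeding it is 233, leaving 31
31: greatest Fibonacci not exceeding it is 21, leaving 10
10: greatest Fibonacci not exceeding it is 8, leaving 2
2: greatest Fibonacci not exceeding it is 2, leaving 0
So 101362 = 75025 + 17711 + 6765 + 1597 + 233 + 21 + 8 + 2, with no two terms consecutive in the sequence.

75025 + 17711 + 6765 + 1597 + 233 + 21 + 8 + 2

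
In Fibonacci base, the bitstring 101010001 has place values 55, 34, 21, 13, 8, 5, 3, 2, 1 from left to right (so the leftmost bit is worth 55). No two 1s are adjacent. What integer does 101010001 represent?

Summing the place values of the 1 bits: 55 + 21 + 8 + 1 = 85.

85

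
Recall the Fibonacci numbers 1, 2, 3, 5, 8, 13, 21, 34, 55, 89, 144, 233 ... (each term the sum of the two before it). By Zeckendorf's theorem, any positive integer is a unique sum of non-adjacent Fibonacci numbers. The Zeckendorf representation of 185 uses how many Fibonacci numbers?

Greedily peel off the largest Fibonacci term at each step:
185 − 144 = 41
41 − 34 = 7
7 − 5 = 2
2 − 2 = 0
185 = 144 + 34 + 5 + 2, which has 4 terms.

4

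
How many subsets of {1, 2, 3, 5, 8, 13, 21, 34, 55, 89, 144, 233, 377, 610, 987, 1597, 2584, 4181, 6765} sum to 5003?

45

Starting from the Zeckendorf form and repeatedly splitting a term F_k into F_{k−1} + F_{k−2} (when neither is already used) reaches every representation.
5003 = 4181+610+144+55+13 = 4181+610+144+55+8+5 = 4181+610+144+34+21+13 = … (42 more), for 45 in all.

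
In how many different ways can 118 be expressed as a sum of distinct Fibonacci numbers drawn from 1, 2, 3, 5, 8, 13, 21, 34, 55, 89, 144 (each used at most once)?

10

Starting from the Zeckendorf form and repeatedly splitting a term F_k into F_{k−1} + F_{k−2} (when neither is already used) reaches every representation.
118 = 89+21+8 = 89+21+5+3 = 55+34+21+8 = 89+21+5+2+1 = 89+13+8+5+3 = … (5 more), for 10 in all.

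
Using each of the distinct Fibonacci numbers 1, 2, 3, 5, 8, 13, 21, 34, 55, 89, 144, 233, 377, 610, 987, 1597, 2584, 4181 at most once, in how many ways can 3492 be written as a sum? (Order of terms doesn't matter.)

30

3492 = 2584+610+233+55+8+2 = 2584+610+233+55+5+3+2 = 2584+610+233+34+21+8+2 = 2584+610+144+89+55+8+2 = … (26 more), for 30 in all.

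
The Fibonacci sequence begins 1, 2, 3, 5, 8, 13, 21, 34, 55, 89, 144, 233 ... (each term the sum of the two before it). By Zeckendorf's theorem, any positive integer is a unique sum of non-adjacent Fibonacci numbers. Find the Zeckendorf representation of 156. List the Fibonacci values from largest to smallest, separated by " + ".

144 ≤ 156 < 233, so take 144; remainder 12
8 ≤ 12 < 13, so take 8; remainder 4
3 ≤ 4 < 5, so take 3; remainder 1
1 ≤ 1 < 2, so take 1; remainder 0
So 156 = 144 + 8 + 3 + 1, with no two terms consecutive in the sequence.

144 + 8 + 3 + 1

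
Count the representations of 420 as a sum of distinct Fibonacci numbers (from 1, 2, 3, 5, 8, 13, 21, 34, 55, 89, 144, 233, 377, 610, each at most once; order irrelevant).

Each representation comes from the Zeckendorf form by replacing some F_k with F_{k−1} + F_{k−2} where possible.
420 = 377+34+8+1 = 377+34+5+3+1 = 377+21+13+8+1 = … (9 more), for 12 in all.

12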